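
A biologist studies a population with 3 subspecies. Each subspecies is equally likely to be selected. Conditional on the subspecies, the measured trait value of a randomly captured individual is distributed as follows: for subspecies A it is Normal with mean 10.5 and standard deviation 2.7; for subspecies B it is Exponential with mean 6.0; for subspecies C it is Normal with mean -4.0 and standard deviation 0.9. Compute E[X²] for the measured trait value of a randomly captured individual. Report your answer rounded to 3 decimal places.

68.783

For each component E[X²] = Var + (mean)², giving A: 117.54; B: 72; C: 16.81.
Overall E[X²] = 0.333333·117.54 + 0.333333·72 + 0.333333·16.81 = 68.7833.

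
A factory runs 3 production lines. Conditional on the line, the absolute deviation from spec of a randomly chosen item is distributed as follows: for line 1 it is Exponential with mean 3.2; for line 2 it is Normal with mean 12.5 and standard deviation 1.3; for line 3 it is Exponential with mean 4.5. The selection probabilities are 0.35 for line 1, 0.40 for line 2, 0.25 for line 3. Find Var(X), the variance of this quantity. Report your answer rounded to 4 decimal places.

Per component, 1: μ=3.2, E[X²]=20.48; 2: μ=12.5, E[X²]=157.94; 3: μ=4.5, E[X²]=40.5.
E[X] = 0.35·3.2 + 0.4·12.5 + 0.25·4.5 = 7.245.
E[X²] = 0.35·20.48 + 0.4·157.94 + 0.25·40.5 = 80.469.
Var(X) = E[X²] − (E[X])² = 80.469 − 52.49 = 27.979.

27.9790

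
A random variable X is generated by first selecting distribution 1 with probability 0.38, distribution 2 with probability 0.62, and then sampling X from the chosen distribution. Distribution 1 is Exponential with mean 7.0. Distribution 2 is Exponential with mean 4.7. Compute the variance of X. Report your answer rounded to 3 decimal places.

33.562

Per component, 1: μ=7, E[X²]=98; 2: μ=4.7, E[X²]=44.18.
E[X] = 0.38·7 + 0.62·4.7 = 5.574.
E[X²] = 0.38·98 + 0.62·44.18 = 64.6316.
Var(X) = E[X²] − (E[X])² = 64.6316 − 31.0695 = 33.5621.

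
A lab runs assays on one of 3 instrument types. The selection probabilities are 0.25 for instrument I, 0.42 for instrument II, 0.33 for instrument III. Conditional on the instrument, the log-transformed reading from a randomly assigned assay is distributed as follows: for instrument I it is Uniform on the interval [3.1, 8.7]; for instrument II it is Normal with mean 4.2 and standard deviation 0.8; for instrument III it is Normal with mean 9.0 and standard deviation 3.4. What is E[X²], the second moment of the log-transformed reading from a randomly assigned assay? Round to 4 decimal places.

47.5782

For each component E[X²] = Var + (mean)², giving I: 37.4233; II: 18.28; III: 92.56.
Overall E[X²] = 0.25·37.4233 + 0.42·18.28 + 0.33·92.56 = 47.5782.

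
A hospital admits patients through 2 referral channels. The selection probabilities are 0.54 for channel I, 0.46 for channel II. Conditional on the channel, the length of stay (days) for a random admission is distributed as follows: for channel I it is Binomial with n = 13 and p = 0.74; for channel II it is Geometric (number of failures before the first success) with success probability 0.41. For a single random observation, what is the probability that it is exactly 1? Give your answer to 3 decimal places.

Conditional on each channel, P(X = 1): I: 9.18027e-07; II: 0.2419.
By total probability, P(X = 1) = 0.54·9.18027e-07 + 0.46·0.2419 = 0.111274.

0.111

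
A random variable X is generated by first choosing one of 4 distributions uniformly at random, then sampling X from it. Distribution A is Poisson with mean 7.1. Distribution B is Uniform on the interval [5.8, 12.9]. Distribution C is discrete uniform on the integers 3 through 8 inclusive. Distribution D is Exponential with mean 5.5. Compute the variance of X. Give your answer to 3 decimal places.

13.606

Per component, A: μ=7.1, E[X²]=57.51; B: μ=9.35, E[X²]=91.6233; C: μ=5.5, E[X²]=33.1667; D: μ=5.5, E[X²]=60.5.
E[X] = 0.25·7.1 + 0.25·9.35 + 0.25·5.5 + 0.25·5.5 = 6.8625.
E[X²] = 0.25·57.51 + 0.25·91.6233 + 0.25·33.1667 + 0.25·60.5 = 60.7.
Var(X) = E[X²] − (E[X])² = 60.7 − 47.0939 = 13.6061.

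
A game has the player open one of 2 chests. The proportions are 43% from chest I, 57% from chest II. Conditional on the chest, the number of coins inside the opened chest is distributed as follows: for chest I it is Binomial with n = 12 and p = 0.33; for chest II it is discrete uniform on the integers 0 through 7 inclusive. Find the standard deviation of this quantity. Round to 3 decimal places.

2.046

Per component, I: μ=3.96, E[X²]=18.3348; II: μ=3.5, E[X²]=17.5.
E[X] = 0.43·3.96 + 0.57·3.5 = 3.6978.
E[X²] = 0.43·18.3348 + 0.57·17.5 = 17.859.
Var(X) = E[X²] − (E[X])² = 17.859 − 13.6737 = 4.18524.
SD(X) = √4.18524 = 2.04579.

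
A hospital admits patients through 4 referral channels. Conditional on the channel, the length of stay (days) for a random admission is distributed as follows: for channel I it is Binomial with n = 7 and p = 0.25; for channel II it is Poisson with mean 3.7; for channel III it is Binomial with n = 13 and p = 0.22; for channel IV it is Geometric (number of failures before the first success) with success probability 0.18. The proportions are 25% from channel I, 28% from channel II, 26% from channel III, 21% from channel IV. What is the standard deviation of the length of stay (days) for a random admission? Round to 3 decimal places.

Per component, I: μ=1.75, E[X²]=4.375; II: μ=3.7, E[X²]=17.39; III: μ=2.86, E[X²]=10.4104; IV: μ=4.55556, E[X²]=46.0617.
E[X] = 0.25·1.75 + 0.28·3.7 + 0.26·2.86 + 0.21·4.55556 = 3.17377.
E[X²] = 0.25·4.375 + 0.28·17.39 + 0.26·10.4104 + 0.21·46.0617 = 18.3426.
Var(X) = E[X²] − (E[X])² = 18.3426 − 10.0728 = 8.26982.
SD(X) = √8.26982 = 2.87573.

2.876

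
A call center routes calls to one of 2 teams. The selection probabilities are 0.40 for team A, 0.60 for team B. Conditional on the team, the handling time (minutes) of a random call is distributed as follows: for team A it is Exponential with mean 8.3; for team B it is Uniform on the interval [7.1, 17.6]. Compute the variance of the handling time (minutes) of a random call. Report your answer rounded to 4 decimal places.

Per component, A: μ=8.3, E[X²]=137.78; B: μ=12.35, E[X²]=161.71.
E[X] = 0.4·8.3 + 0.6·12.35 = 10.73.
E[X²] = 0.4·137.78 + 0.6·161.71 = 152.138.
Var(X) = E[X²] − (E[X])² = 152.138 − 115.133 = 37.0051.

37.0051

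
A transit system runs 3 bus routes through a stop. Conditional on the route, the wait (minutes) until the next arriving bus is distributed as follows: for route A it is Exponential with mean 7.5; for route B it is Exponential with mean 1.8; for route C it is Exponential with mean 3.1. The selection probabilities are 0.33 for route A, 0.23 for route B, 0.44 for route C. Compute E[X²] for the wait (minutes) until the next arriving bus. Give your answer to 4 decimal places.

For each component E[X²] = Var + (mean)², giving A: 112.5; B: 6.48; C: 19.22.
Overall E[X²] = 0.33·112.5 + 0.23·6.48 + 0.44·19.22 = 47.0722.

47.0722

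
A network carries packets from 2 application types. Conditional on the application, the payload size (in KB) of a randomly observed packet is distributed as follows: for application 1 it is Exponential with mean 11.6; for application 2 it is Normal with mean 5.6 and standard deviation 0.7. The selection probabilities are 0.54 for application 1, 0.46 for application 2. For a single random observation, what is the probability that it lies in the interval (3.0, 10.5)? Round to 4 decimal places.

0.6585

Conditional on each application, P(3.0 < X < 10.5): 1: 0.367644; 2: 0.999898.
By total probability, P(3.0 < X < 10.5) = 0.54·0.367644 + 0.46·0.999898 = 0.658481.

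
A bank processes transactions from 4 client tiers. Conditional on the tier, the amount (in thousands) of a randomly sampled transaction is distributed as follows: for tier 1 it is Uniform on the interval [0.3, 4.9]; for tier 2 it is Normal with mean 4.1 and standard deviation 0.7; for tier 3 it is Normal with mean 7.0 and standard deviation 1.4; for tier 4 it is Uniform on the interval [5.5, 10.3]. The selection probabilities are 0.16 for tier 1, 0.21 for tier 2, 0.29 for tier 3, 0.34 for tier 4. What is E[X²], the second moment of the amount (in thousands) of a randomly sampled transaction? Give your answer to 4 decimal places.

For each component E[X²] = Var + (mean)², giving 1: 8.52333; 2: 17.3; 3: 50.96; 4: 64.33.
Overall E[X²] = 0.16·8.52333 + 0.21·17.3 + 0.29·50.96 + 0.34·64.33 = 41.6473.

41.6473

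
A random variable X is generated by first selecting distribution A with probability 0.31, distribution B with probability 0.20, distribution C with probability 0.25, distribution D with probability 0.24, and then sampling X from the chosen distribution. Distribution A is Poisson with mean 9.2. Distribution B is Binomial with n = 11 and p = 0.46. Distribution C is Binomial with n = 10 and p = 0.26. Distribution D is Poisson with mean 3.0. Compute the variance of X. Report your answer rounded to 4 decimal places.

Per component, A: μ=9.2, E[X²]=93.84; B: μ=5.06, E[X²]=28.336; C: μ=2.6, E[X²]=8.684; D: μ=3, E[X²]=12.
E[X] = 0.31·9.2 + 0.2·5.06 + 0.25·2.6 + 0.24·3 = 5.234.
E[X²] = 0.31·93.84 + 0.2·28.336 + 0.25·8.684 + 0.24·12 = 39.8086.
Var(X) = E[X²] − (E[X])² = 39.8086 − 27.3948 = 12.4138.

12.4138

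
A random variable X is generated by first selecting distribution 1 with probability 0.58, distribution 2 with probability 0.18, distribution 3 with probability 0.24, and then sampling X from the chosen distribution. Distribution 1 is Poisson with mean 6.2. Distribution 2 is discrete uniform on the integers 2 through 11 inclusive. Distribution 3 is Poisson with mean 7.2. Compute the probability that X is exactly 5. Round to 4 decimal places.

0.1368

Conditional on each component, P(X = 5): 1: 0.154936; 2: 0.1; 3: 0.120382.
By total probability, P(X = 5) = 0.58·0.154936 + 0.18·0.1 + 0.24·0.120382 = 0.136754.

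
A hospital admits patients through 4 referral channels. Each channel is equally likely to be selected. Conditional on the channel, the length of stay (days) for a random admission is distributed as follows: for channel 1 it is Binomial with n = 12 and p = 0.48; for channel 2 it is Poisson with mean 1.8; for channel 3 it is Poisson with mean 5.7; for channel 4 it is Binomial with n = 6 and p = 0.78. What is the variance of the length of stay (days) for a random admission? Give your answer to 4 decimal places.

5.4685

Per component, 1: μ=5.76, E[X²]=36.1728; 2: μ=1.8, E[X²]=5.04; 3: μ=5.7, E[X²]=38.19; 4: μ=4.68, E[X²]=22.932.
E[X] = 0.25·5.76 + 0.25·1.8 + 0.25·5.7 + 0.25·4.68 = 4.485.
E[X²] = 0.25·36.1728 + 0.25·5.04 + 0.25·38.19 + 0.25·22.932 = 25.5837.
Var(X) = E[X²] − (E[X])² = 25.5837 − 20.1152 = 5.46847.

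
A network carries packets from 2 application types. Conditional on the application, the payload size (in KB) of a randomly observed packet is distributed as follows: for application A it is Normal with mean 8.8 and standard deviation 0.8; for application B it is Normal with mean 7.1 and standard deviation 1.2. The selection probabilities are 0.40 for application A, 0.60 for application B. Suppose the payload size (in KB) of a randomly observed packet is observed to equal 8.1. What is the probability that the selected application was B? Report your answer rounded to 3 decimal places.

Likelihoods f(8.1 | ·): A: 0.340069; B: 0.234927.
Posterior ∝ prior × likelihood. Numerator for B: 0.6·0.234927 = 0.140956.
Normalizing constant: 0.4·0.340069 + 0.6·0.234927 = 0.276983.
P(B | observation) = 0.140956 / 0.276983 = 0.508897.

0.509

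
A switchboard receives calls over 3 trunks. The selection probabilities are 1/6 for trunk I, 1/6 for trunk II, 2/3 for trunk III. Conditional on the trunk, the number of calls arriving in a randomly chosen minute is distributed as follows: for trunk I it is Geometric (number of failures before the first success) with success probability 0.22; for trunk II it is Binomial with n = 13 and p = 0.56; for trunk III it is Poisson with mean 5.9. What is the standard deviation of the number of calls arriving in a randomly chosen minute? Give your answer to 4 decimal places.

2.8928

Per component, I: μ=3.54545, E[X²]=28.686; II: μ=7.28, E[X²]=56.2016; III: μ=5.9, E[X²]=40.71.
E[X] = 0.166667·3.54545 + 0.166667·7.28 + 0.666667·5.9 = 5.73758.
E[X²] = 0.166667·28.686 + 0.166667·56.2016 + 0.666667·40.71 = 41.2879.
Var(X) = E[X²] − (E[X])² = 41.2879 − 32.9198 = 8.36815.
SD(X) = √8.36815 = 2.89278.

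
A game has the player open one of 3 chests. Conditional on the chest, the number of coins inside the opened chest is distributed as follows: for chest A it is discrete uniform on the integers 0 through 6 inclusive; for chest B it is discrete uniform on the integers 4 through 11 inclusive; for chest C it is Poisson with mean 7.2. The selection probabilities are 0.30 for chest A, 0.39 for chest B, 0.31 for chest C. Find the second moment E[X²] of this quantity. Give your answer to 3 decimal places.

For each component E[X²] = Var + (mean)², giving A: 13; B: 61.5; C: 59.04.
Overall E[X²] = 0.3·13 + 0.39·61.5 + 0.31·59.04 = 46.1874.

46.187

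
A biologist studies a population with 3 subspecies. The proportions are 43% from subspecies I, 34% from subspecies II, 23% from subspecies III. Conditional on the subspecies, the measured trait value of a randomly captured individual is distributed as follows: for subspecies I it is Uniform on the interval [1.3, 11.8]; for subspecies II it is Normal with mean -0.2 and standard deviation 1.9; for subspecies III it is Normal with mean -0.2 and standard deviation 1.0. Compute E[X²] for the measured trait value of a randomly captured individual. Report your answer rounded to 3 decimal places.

23.879

For each component E[X²] = Var + (mean)², giving I: 52.09; II: 3.65; III: 1.04.
Overall E[X²] = 0.43·52.09 + 0.34·3.65 + 0.23·1.04 = 23.8789.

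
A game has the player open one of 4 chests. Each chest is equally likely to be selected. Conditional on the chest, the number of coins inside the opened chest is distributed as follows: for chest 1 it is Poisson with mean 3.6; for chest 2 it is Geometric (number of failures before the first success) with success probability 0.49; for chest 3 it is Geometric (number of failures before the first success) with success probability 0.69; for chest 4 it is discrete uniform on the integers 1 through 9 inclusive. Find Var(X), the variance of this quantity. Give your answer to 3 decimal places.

6.709

Per component, 1: μ=3.6, E[X²]=16.56; 2: μ=1.04082, E[X²]=3.20741; 3: μ=0.449275, E[X²]=0.852972; 4: μ=5, E[X²]=31.6667.
E[X] = 0.25·3.6 + 0.25·1.04082 + 0.25·0.449275 + 0.25·5 = 2.52252.
E[X²] = 0.25·16.56 + 0.25·3.20741 + 0.25·0.852972 + 0.25·31.6667 = 13.0718.
Var(X) = E[X²] − (E[X])² = 13.0718 − 6.36312 = 6.70864.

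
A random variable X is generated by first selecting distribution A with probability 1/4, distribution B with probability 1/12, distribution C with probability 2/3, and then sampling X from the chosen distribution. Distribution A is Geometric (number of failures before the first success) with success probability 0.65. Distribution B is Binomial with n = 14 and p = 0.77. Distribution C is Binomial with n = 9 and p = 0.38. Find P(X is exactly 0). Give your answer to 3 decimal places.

Conditional on each component, P(X = 0): A: 0.65; B: 1.15928e-09; C: 0.0135371.
By total probability, P(X = 0) = 0.25·0.65 + 0.0833333·1.15928e-09 + 0.666667·0.0135371 = 0.171525.

0.172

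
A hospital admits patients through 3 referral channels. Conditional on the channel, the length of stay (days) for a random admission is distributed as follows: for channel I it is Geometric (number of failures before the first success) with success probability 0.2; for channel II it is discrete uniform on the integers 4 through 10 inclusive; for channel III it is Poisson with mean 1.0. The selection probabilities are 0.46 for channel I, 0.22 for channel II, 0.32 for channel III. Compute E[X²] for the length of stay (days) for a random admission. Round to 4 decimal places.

For each component E[X²] = Var + (mean)², giving I: 36; II: 53; III: 2.
Overall E[X²] = 0.46·36 + 0.22·53 + 0.32·2 = 28.86.

28.8600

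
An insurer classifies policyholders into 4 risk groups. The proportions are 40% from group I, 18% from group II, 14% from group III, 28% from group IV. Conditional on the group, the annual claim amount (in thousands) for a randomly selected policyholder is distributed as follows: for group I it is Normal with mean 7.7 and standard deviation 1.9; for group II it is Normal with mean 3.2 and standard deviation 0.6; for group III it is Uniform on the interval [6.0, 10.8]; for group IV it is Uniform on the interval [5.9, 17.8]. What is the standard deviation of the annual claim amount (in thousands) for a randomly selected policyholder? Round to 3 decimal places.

Per component, I: μ=7.7, E[X²]=62.9; II: μ=3.2, E[X²]=10.6; III: μ=8.4, E[X²]=72.48; IV: μ=11.85, E[X²]=152.223.
E[X] = 0.4·7.7 + 0.18·3.2 + 0.14·8.4 + 0.28·11.85 = 8.15.
E[X²] = 0.4·62.9 + 0.18·10.6 + 0.14·72.48 + 0.28·152.223 = 79.8377.
Var(X) = E[X²] − (E[X])² = 79.8377 − 66.4225 = 13.4152.
SD(X) = √13.4152 = 3.66268.

3.663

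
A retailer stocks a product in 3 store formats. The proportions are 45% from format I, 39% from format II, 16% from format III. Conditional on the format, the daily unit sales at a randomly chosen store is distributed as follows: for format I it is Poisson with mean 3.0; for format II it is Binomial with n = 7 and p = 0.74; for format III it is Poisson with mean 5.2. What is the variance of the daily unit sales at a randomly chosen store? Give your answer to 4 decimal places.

Per component, I: μ=3, E[X²]=12; II: μ=5.18, E[X²]=28.1792; III: μ=5.2, E[X²]=32.24.
E[X] = 0.45·3 + 0.39·5.18 + 0.16·5.2 = 4.2022.
E[X²] = 0.45·12 + 0.39·28.1792 + 0.16·32.24 = 21.5483.
Var(X) = E[X²] − (E[X])² = 21.5483 − 17.6585 = 3.8898.

3.8898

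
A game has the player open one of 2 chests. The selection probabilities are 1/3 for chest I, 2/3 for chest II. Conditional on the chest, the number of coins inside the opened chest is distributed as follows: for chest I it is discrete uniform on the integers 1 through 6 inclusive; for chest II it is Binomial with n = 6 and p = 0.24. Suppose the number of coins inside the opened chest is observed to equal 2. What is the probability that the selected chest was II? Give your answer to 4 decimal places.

Likelihoods P(X=2 | ·): I: 0.166667; II: 0.288249.
Posterior ∝ prior × likelihood. Numerator for II: 0.666667·0.288249 = 0.192166.
Normalizing constant: 0.333333·0.166667 + 0.666667·0.288249 = 0.247722.
P(II | observation) = 0.192166 / 0.247722 = 0.775734.

0.7757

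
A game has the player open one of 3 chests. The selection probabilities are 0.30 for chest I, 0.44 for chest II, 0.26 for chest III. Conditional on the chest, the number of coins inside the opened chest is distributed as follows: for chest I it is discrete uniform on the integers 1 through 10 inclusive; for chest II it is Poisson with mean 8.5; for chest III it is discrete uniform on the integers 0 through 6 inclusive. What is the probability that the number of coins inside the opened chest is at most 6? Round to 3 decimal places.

Conditional on each chest, P(X ≤ 6): I: 0.6; II: 0.256178; III: 1.
By total probability, P(X ≤ 6) = 0.3·0.6 + 0.44·0.256178 + 0.26·1 = 0.552718.

0.553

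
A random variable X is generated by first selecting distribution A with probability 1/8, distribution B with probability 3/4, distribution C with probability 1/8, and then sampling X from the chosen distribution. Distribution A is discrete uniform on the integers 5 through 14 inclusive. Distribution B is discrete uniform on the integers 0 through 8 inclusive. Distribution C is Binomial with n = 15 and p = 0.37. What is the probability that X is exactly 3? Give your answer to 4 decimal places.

Conditional on each component, P(X = 3): A: 0; B: 0.111111; C: 0.0900955.
By total probability, P(X = 3) = 0.125·0 + 0.75·0.111111 + 0.125·0.0900955 = 0.0945953.

0.0946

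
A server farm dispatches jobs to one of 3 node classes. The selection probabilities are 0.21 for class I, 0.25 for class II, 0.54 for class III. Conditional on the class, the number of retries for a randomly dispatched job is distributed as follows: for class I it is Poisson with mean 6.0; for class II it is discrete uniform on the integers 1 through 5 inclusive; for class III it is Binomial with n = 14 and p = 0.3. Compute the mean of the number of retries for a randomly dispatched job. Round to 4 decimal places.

4.2780

Component means — I: 6; II: 3; III: 4.2.
E[X] = 0.21·6 + 0.25·3 + 0.54·4.2 = 4.278.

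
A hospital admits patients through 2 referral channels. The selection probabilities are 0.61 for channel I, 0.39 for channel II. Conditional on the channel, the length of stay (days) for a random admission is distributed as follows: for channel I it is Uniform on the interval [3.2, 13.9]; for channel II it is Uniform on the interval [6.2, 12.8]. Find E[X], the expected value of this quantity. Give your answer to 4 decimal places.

8.9205

Component means — I: 8.55; II: 9.5.
E[X] = 0.61·8.55 + 0.39·9.5 = 8.9205.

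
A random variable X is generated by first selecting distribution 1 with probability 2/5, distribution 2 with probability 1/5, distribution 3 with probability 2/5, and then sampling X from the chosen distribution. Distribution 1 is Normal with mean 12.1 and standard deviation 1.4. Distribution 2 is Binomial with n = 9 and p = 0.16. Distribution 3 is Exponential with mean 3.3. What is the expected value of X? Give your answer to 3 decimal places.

Component means — 1: 12.1; 2: 1.44; 3: 3.3.
E[X] = 0.4·12.1 + 0.2·1.44 + 0.4·3.3 = 6.448.

6.448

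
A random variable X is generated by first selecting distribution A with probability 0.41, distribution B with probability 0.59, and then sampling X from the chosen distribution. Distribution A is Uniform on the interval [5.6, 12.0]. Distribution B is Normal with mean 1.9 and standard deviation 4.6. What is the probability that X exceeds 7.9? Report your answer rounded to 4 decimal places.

0.3193

Conditional on each component, P(X > 7.9): A: 0.640625; B: 0.0960575.
By total probability, P(X > 7.9) = 0.41·0.640625 + 0.59·0.0960575 = 0.31933.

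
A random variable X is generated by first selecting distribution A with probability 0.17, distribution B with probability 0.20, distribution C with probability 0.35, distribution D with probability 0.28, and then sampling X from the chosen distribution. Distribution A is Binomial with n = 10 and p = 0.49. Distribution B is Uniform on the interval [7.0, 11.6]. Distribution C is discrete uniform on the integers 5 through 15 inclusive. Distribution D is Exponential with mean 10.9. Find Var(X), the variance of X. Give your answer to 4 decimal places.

41.7208

Per component, A: μ=4.9, E[X²]=26.509; B: μ=9.3, E[X²]=88.2533; C: μ=10, E[X²]=110; D: μ=10.9, E[X²]=237.62.
E[X] = 0.17·4.9 + 0.2·9.3 + 0.35·10 + 0.28·10.9 = 9.245.
E[X²] = 0.17·26.509 + 0.2·88.2533 + 0.35·110 + 0.28·237.62 = 127.191.
Var(X) = E[X²] − (E[X])² = 127.191 − 85.47 = 41.7208.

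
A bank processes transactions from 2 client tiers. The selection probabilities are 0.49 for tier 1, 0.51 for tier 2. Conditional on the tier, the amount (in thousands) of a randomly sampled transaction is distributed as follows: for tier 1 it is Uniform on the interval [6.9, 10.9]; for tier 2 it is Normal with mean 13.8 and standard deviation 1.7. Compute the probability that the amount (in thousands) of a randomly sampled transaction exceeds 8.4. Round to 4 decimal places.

Conditional on each tier, P(X > 8.4): 1: 0.625; 2: 0.999255.
By total probability, P(X > 8.4) = 0.49·0.625 + 0.51·0.999255 = 0.81587.

0.8159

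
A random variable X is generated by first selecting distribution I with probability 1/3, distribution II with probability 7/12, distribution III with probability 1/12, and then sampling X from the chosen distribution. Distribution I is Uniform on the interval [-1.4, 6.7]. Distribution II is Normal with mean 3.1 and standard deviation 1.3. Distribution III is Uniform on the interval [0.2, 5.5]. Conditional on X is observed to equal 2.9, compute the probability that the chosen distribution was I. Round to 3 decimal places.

0.176

Likelihoods f(2.9 | ·): I: 0.123457; II: 0.303268; III: 0.188679.
Posterior ∝ prior × likelihood. Numerator for I: 0.333333·0.123457 = 0.0411523.
Normalizing constant: 0.333333·0.123457 + 0.583333·0.303268 + 0.0833333·0.188679 = 0.233782.
P(I | observation) = 0.0411523 / 0.233782 = 0.176028.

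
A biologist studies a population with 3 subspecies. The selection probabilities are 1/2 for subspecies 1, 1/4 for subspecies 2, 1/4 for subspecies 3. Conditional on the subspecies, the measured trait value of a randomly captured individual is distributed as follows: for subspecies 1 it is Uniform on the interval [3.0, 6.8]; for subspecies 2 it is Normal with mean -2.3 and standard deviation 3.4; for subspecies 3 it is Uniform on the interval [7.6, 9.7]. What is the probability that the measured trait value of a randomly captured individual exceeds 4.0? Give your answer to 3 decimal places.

0.626

Conditional on each subspecies, P(X > 4.0): 1: 0.736842; 2: 0.0319454; 3: 1.
By total probability, P(X > 4.0) = 0.5·0.736842 + 0.25·0.0319454 + 0.25·1 = 0.626407.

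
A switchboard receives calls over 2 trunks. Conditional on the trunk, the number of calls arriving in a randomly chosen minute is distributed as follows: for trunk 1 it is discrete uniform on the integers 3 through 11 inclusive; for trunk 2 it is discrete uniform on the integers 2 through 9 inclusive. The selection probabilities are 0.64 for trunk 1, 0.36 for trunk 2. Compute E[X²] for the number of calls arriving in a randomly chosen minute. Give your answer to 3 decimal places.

For each component E[X²] = Var + (mean)², giving 1: 55.6667; 2: 35.5.
Overall E[X²] = 0.64·55.6667 + 0.36·35.5 = 48.4067.

48.407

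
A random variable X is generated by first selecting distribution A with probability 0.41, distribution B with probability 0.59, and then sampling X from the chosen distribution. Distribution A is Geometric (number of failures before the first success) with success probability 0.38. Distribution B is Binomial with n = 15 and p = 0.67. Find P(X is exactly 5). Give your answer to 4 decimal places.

Conditional on each component, P(X = 5): A: 0.034813; B: 0.00620967.
By total probability, P(X = 5) = 0.41·0.034813 + 0.59·0.00620967 = 0.0179371.

0.0179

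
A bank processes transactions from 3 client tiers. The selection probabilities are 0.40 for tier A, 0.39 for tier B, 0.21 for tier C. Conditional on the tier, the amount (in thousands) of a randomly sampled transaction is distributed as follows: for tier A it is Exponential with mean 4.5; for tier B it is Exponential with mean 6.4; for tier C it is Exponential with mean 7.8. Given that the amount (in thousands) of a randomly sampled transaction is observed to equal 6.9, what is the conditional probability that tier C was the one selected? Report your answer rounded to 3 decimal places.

0.218

Likelihoods f(6.9 | ·): A: 0.0479589; B: 0.0531614; C: 0.0529324.
Posterior ∝ prior × likelihood. Numerator for C: 0.21·0.0529324 = 0.0111158.
Normalizing constant: 0.4·0.0479589 + 0.39·0.0531614 + 0.21·0.0529324 = 0.0510323.
P(C | observation) = 0.0111158 / 0.0510323 = 0.217819.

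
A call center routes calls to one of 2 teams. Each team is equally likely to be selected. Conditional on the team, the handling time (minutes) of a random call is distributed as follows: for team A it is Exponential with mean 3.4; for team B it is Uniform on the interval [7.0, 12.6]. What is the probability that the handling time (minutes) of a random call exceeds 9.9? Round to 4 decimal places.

0.2683

Conditional on each team, P(X > 9.9): A: 0.0543797; B: 0.482143.
By total probability, P(X > 9.9) = 0.5·0.0543797 + 0.5·0.482143 = 0.268261.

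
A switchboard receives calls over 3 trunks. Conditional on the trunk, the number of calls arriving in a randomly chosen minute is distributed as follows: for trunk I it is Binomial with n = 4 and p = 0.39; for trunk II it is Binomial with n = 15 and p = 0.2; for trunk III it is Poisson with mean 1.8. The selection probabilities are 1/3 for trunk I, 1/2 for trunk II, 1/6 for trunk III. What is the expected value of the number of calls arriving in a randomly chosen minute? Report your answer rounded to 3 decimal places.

Component means — I: 1.56; II: 3; III: 1.8.
E[X] = 0.333333·1.56 + 0.5·3 + 0.166667·1.8 = 2.32.

2.320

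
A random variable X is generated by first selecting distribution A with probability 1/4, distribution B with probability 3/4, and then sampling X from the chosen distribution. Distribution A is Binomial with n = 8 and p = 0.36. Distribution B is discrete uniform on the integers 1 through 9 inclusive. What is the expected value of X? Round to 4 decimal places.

4.4700

Component means — A: 2.88; B: 5.
E[X] = 0.25·2.88 + 0.75·5 = 4.47.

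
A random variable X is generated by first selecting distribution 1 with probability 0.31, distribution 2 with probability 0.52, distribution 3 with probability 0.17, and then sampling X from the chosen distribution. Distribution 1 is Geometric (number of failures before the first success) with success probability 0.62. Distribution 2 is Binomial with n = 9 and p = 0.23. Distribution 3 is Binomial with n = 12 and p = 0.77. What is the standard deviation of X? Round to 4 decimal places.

3.2102

Per component, 1: μ=0.612903, E[X²]=1.3642; 2: μ=2.07, E[X²]=5.8788; 3: μ=9.24, E[X²]=87.5028.
E[X] = 0.31·0.612903 + 0.52·2.07 + 0.17·9.24 = 2.8372.
E[X²] = 0.31·1.3642 + 0.52·5.8788 + 0.17·87.5028 = 18.3554.
Var(X) = E[X²] − (E[X])² = 18.3554 − 8.0497 = 10.3057.
SD(X) = √10.3057 = 3.21024.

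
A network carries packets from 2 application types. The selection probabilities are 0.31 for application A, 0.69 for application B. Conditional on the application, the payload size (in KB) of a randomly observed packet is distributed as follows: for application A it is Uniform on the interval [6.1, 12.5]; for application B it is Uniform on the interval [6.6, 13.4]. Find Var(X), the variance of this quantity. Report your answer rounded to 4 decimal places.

Per component, A: μ=9.3, E[X²]=89.9033; B: μ=10, E[X²]=103.853.
E[X] = 0.31·9.3 + 0.69·10 = 9.783.
E[X²] = 0.31·89.9033 + 0.69·103.853 = 99.5288.
Var(X) = E[X²] − (E[X])² = 99.5288 − 95.7071 = 3.82174.

3.8217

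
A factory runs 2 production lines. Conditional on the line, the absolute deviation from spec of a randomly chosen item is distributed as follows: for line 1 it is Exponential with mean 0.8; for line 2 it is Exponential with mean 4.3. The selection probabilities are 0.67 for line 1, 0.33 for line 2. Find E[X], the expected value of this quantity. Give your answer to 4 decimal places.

Component means — 1: 0.8; 2: 4.3.
E[X] = 0.67·0.8 + 0.33·4.3 = 1.955.

1.9550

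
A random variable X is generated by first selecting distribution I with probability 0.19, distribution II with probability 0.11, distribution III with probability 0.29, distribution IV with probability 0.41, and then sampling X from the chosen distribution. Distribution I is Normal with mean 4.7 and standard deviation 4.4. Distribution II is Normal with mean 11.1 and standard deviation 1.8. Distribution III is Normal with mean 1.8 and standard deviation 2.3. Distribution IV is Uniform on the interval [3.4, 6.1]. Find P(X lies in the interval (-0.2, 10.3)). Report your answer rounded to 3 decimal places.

0.826

Conditional on each component, P(-0.2 < X < 10.3): I: 0.765725; II: 0.328361; III: 0.807621; IV: 1.
By total probability, P(-0.2 < X < 10.3) = 0.19·0.765725 + 0.11·0.328361 + 0.29·0.807621 + 0.41·1 = 0.825818.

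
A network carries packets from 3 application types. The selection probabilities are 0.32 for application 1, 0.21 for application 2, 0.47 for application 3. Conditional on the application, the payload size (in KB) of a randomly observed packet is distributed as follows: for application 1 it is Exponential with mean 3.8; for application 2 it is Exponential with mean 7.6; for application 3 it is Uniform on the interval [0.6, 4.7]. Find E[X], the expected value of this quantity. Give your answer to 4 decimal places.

4.0575

Component means — 1: 3.8; 2: 7.6; 3: 2.65.
E[X] = 0.32·3.8 + 0.21·7.6 + 0.47·2.65 = 4.0575.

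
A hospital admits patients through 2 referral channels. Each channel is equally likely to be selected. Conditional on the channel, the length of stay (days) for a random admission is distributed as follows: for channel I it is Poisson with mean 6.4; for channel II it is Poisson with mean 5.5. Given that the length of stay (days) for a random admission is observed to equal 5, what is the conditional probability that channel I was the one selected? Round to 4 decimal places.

0.4645

Likelihoods P(X=5 | ·): I: 0.148674; II: 0.171401.
Posterior ∝ prior × likelihood. Numerator for I: 0.5·0.148674 = 0.0743368.
Normalizing constant: 0.5·0.148674 + 0.5·0.171401 = 0.160037.
P(I | observation) = 0.0743368 / 0.160037 = 0.464497.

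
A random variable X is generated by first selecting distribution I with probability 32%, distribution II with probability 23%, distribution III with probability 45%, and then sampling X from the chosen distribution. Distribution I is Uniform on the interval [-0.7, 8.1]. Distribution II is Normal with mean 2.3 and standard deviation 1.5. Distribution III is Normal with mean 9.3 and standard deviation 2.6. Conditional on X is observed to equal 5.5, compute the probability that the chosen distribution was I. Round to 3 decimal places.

Likelihoods f(5.5 | ·): I: 0.113636; II: 0.0273248; III: 0.0527339.
Posterior ∝ prior × likelihood. Numerator for I: 0.32·0.113636 = 0.0363636.
Normalizing constant: 0.32·0.113636 + 0.23·0.0273248 + 0.45·0.0527339 = 0.0663786.
P(I | observation) = 0.0363636 / 0.0663786 = 0.547822.

0.548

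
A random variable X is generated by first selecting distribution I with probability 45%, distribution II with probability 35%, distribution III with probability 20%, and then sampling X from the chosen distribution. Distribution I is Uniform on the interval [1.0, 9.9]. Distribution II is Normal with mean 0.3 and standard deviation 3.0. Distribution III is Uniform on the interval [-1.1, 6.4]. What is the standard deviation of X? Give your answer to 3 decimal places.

3.511

Per component, I: μ=5.45, E[X²]=36.3033; II: μ=0.3, E[X²]=9.09; III: μ=2.65, E[X²]=11.71.
E[X] = 0.45·5.45 + 0.35·0.3 + 0.2·2.65 = 3.0875.
E[X²] = 0.45·36.3033 + 0.35·9.09 + 0.2·11.71 = 21.86.
Var(X) = E[X²] − (E[X])² = 21.86 − 9.53266 = 12.3273.
SD(X) = √12.3273 = 3.51103.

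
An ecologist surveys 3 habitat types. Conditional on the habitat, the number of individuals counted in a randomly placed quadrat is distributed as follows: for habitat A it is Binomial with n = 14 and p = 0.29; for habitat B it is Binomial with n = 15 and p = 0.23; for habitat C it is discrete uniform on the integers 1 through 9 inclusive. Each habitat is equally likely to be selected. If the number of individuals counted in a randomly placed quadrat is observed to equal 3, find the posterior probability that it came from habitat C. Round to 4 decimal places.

Likelihoods P(X=3 | ·): A: 0.205181; B: 0.240483; C: 0.111111.
Posterior ∝ prior × likelihood. Numerator for C: 0.333333·0.111111 = 0.037037.
Normalizing constant: 0.333333·0.205181 + 0.333333·0.240483 + 0.333333·0.111111 = 0.185592.
P(C | observation) = 0.037037 / 0.185592 = 0.199562.

0.1996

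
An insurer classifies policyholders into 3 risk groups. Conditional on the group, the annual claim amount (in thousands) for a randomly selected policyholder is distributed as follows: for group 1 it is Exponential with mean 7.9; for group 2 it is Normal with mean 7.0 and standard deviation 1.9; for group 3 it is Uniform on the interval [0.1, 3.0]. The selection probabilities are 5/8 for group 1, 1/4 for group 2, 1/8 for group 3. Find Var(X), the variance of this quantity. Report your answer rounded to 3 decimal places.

Per component, 1: μ=7.9, E[X²]=124.82; 2: μ=7, E[X²]=52.61; 3: μ=1.55, E[X²]=3.10333.
E[X] = 0.625·7.9 + 0.25·7 + 0.125·1.55 = 6.88125.
E[X²] = 0.625·124.82 + 0.25·52.61 + 0.125·3.10333 = 91.5529.
Var(X) = E[X²] − (E[X])² = 91.5529 − 47.3516 = 44.2013.

44.201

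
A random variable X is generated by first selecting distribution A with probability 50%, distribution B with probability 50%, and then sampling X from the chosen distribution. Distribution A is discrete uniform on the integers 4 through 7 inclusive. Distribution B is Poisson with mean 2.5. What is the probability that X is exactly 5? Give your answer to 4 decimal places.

Conditional on each component, P(X = 5): A: 0.25; B: 0.0668009.
By total probability, P(X = 5) = 0.5·0.25 + 0.5·0.0668009 = 0.1584.

0.1584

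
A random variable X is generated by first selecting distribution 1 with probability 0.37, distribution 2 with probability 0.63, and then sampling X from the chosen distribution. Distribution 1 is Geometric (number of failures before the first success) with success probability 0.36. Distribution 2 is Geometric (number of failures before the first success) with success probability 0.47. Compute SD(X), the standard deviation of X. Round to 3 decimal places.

1.854

Per component, 1: μ=1.77778, E[X²]=8.09877; 2: μ=1.12766, E[X²]=3.67089.
E[X] = 0.37·1.77778 + 0.63·1.12766 = 1.3682.
E[X²] = 0.37·8.09877 + 0.63·3.67089 = 5.30921.
Var(X) = E[X²] − (E[X])² = 5.30921 − 1.87198 = 3.43722.
SD(X) = √3.43722 = 1.85398.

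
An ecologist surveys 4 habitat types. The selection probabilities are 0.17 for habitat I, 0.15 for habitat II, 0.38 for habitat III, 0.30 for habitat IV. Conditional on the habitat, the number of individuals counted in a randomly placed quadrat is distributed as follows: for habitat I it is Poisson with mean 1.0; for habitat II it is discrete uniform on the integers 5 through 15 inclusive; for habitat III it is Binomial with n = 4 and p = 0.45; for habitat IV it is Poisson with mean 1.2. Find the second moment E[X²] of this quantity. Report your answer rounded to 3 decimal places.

19.239

For each component E[X²] = Var + (mean)², giving I: 2; II: 110; III: 4.23; IV: 2.64.
Overall E[X²] = 0.17·2 + 0.15·110 + 0.38·4.23 + 0.3·2.64 = 19.2394.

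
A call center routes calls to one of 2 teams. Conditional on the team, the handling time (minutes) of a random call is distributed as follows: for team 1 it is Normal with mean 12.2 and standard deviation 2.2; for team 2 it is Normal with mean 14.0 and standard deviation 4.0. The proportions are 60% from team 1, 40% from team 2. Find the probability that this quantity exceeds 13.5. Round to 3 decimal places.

Conditional on each team, P(X > 13.5): 1: 0.277291; 2: 0.549738.
By total probability, P(X > 13.5) = 0.6·0.277291 + 0.4·0.549738 = 0.38627.

0.386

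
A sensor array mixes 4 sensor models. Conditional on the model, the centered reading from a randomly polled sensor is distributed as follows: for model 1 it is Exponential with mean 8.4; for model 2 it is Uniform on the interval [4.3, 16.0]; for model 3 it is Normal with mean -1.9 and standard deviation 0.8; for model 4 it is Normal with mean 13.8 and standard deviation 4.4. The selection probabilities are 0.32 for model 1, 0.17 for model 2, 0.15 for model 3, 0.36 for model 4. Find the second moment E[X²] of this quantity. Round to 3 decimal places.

For each component E[X²] = Var + (mean)², giving 1: 141.12; 2: 114.43; 3: 4.25; 4: 209.8.
Overall E[X²] = 0.32·141.12 + 0.17·114.43 + 0.15·4.25 + 0.36·209.8 = 140.777.

140.777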